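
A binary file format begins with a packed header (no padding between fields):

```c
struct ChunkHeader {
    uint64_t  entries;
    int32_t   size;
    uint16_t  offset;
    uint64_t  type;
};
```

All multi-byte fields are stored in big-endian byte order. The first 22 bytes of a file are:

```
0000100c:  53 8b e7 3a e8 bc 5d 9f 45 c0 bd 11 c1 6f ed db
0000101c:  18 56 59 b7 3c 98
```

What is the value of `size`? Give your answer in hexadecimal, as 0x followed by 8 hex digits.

`size` follows `entries` (8 bytes), so it starts at byte offset 8 and occupies 4 bytes.
Bytes at offsets 8..11: 45 C0 BD 11.
In big-endian order the high byte comes first in memory.
The bytes are already most-significant first: 0x45C0BD11.

0x45C0BD11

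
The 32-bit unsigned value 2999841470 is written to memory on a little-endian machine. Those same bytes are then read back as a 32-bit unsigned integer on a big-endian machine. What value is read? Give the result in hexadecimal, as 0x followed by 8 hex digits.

2999841470 in 32-bit hexadecimal is 0xB2CDF2BE.
Stored little-endian, the bytes at ascending addresses are BE F2 CD B2.
Read back as big-endian, the last byte is least significant, giving 0xBEF2CDB2.

0xBEF2CDB2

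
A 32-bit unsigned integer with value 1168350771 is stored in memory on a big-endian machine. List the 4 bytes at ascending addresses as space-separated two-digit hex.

1168350771 in hexadecimal, padded to 32 bits, is 0x45A39E33.
Split into bytes (most-significant first): 45 A3 9E 33.
Big-endian stores the most-significant byte at the lowest address.
So the memory order matches the most-significant-first order: 45 A3 9E 33.

45 A3 9E 33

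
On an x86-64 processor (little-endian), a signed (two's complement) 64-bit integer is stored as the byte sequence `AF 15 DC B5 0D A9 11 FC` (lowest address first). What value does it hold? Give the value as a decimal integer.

-283259425196862033

Little-endian: lowest address holds the least-significant byte.
Reassemble most-significant byte first: FC 11 A9 0D B5 DC 15 AF → 0xFC11A90DB5DC15AF.
Top bit is set, so as a signed 64-bit value this is 0xFC11A90DB5DC15AF − 2^64 = -283259425196862033.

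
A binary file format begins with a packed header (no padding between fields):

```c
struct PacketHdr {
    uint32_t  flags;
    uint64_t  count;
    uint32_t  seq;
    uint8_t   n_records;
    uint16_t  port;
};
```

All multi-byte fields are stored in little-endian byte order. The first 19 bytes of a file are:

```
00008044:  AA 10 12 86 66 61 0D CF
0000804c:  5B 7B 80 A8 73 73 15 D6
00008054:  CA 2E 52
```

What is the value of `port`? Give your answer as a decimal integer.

`port` follows `flags` (4 B), `count` (8 B), `seq` (4 B), `n_records` (1 B), so it starts at offset 4 + 8 + 4 + 1 = 17 and occupies 2 bytes.
Bytes at offsets 17..18: 2E 52.
Little-endian stores the least-significant byte at the lowest address.
Reassemble most-significant byte first: 52 2E → 0x522E.
0x522E = 21038.

21038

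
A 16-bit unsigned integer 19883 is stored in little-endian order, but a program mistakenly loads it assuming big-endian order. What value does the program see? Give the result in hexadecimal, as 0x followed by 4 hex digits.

0xAB4D

19883 in 16-bit hexadecimal is 0x4DAB.
Stored little-endian, the bytes at ascending addresses are AB 4D.
Read back as big-endian, the last byte is least significant, giving 0xAB4D.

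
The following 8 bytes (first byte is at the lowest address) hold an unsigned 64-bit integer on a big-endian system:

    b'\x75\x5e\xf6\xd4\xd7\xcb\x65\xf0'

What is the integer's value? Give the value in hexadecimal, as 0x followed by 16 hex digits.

0x755EF6D4D7CB65F0

Big-endian: lowest address holds the most-significant byte.
The bytes are already most-significant first: 0x755EF6D4D7CB65F0.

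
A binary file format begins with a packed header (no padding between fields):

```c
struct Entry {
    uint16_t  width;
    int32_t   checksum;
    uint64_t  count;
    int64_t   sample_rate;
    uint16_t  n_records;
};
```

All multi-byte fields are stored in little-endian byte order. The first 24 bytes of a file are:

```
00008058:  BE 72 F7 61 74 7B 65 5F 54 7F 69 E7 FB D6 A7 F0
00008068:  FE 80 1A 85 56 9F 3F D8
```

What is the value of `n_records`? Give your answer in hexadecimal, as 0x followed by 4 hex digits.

`n_records` follows `width` (2 B), `checksum` (4 B), `count` (8 B), `sample_rate` (8 B), so it starts at offset 2 + 4 + 8 + 8 = 22 and occupies 2 bytes.
Bytes at offsets 22..23: 3F D8.
Little-endian stores the least-significant byte at the lowest address.
Reassemble most-significant byte first: D8 3F → 0xD83F.

0xD83F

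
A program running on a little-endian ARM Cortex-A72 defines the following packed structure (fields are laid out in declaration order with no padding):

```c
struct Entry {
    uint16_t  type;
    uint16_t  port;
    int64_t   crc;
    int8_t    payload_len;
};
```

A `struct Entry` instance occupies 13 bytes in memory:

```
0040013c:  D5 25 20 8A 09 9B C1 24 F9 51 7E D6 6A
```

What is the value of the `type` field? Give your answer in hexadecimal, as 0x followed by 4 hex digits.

`type` is the first field, at byte offset 0, occupying 2 bytes.
Bytes at offsets 0..1: D5 25.
Little-endian stores the least-significant byte at the lowest address.
Reassemble most-significant byte first: 25 D5 → 0x25D5.

0x25D5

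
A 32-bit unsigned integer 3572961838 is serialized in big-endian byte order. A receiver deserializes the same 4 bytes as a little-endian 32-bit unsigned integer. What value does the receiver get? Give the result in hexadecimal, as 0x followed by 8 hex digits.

0x2E12F7D4

3572961838 in 32-bit hexadecimal is 0xD4F7122E.
Stored big-endian, the bytes at ascending addresses are D4 F7 12 2E.
Read back as little-endian, the first byte is least significant, giving 0x2E12F7D4.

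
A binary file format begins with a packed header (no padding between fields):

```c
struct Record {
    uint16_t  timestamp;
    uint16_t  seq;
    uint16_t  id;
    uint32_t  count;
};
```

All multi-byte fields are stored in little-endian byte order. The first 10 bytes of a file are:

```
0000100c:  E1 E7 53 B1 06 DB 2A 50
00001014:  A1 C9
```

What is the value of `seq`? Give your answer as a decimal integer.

`seq` follows `timestamp` (2 bytes), so it starts at byte offset 2 and occupies 2 bytes.
Bytes at offsets 2..3: 53 B1.
In little-endian order the low byte comes first in memory.
Reassemble most-significant byte first: B1 53 → 0xB153.
0xB153 = 45395.

45395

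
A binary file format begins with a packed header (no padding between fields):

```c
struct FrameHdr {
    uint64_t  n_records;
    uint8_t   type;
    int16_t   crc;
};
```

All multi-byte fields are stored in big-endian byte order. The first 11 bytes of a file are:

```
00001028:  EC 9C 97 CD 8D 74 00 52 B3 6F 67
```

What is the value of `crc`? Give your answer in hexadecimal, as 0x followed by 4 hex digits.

`crc` follows `n_records` (8 B), `type` (1 B), so it starts at offset 8 + 1 = 9 and occupies 2 bytes.
Bytes at offsets 9..10: 6F 67.
Big-endian: lowest address holds the most-significant byte.
The bytes are already most-significant first: 0x6F67.

0x6F67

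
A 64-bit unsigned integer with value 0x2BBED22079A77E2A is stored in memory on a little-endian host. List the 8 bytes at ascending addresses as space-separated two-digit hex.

2A 7E A7 79 20 D2 BE 2B

Split into bytes (most-significant first): 2B BE D2 20 79 A7 7E 2A.
Little-endian stores the least-significant byte at the lowest address.
So at ascending addresses the bytes are 2A 7E A7 79 20 D2 BE 2B.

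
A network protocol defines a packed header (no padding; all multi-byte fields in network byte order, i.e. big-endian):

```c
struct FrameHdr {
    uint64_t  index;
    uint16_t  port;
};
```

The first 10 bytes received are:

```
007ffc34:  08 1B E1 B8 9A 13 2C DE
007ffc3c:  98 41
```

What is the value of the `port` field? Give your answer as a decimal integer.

38977

`port` follows `index` (8 bytes), so it starts at byte offset 8 and occupies 2 bytes.
Bytes at offsets 8..9: 98 41.
Big-endian stores the most-significant byte at the lowest address.
The bytes are already most-significant first: 0x9841.
0x9841 = 38977.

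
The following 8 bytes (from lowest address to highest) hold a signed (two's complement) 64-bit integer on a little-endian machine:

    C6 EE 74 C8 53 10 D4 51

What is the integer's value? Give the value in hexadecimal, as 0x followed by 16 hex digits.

Little-endian stores the least-significant byte at the lowest address.
Reassemble most-significant byte first: 51 D4 10 53 C8 74 EE C6 → 0x51D41053C874EEC6.

0x51D41053C874EEC6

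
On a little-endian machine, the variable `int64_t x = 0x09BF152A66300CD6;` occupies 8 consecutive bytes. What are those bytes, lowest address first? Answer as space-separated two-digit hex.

D6 0C 30 66 2A 15 BF 09

Split into bytes (most-significant first): 09 BF 15 2A 66 30 0C D6.
Little-endian stores the least-significant byte at the lowest address.
So at ascending addresses the bytes are D6 0C 30 66 2A 15 BF 09.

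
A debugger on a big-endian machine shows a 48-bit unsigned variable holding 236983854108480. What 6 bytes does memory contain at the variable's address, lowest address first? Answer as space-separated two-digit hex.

236983854108480 in hexadecimal, padded to 48 bits, is 0xD7891A710F40.
Split into bytes (most-significant first): D7 89 1A 71 0F 40.
Big-endian: lowest address holds the most-significant byte.
So the memory order matches the most-significant-first order: D7 89 1A 71 0F 40.

D7 89 1A 71 0F 40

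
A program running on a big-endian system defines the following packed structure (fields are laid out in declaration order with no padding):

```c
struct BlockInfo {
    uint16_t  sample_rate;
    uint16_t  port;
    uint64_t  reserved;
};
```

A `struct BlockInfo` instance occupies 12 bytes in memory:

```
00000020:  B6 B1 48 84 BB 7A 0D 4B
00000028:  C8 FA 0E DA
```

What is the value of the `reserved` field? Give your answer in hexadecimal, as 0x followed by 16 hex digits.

`reserved` follows `sample_rate` (2 B), `port` (2 B), so it starts at offset 2 + 2 = 4 and occupies 8 bytes.
Bytes at offsets 4..11: BB 7A 0D 4B C8 FA 0E DA.
Big-endian stores the most-significant byte at the lowest address.
The bytes are already most-significant first: 0xBB7A0D4BC8FA0EDA.

0xBB7A0D4BC8FA0EDA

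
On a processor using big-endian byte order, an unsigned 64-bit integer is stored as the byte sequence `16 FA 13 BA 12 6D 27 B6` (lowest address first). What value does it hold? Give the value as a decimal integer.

1655657502906066870

Big-endian stores the most-significant byte at the lowest address.
The bytes are already most-significant first: 0x16FA13BA126D27B6.
0x16FA13BA126D27B6 = 1655657502906066870.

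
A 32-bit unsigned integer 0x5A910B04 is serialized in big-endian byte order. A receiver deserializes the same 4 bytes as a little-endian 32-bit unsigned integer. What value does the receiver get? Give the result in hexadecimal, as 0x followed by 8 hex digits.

Stored big-endian, the bytes at ascending addresses are 5A 91 0B 04.
Read back as little-endian, the first byte is least significant, giving 0x040B915A.

0x040B915A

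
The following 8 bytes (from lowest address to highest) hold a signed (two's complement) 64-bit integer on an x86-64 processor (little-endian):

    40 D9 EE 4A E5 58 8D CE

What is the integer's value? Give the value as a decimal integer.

In little-endian order the low byte comes first in memory.
Reassemble most-significant byte first: CE 8D 58 E5 4A EE D9 40 → 0xCE8D58E54AEED940.
Top bit is set, so as a signed 64-bit value this is 0xCE8D58E54AEED940 − 2^64 = -3563093988352272064.

-3563093988352272064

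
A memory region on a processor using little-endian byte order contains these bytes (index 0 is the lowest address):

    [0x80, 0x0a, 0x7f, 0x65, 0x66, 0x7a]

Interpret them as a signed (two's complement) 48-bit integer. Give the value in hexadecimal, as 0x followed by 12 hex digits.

Little-endian stores the least-significant byte at the lowest address.
Reassemble most-significant byte first: 7A 66 65 7F 0A 80 → 0x7A66657F0A80.

0x7A66657F0A80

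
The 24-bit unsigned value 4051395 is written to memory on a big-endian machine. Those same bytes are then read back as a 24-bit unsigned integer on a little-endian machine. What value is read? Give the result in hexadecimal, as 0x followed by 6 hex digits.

0xC3D13D

4051395 in 24-bit hexadecimal is 0x3DD1C3.
Stored big-endian, the bytes at ascending addresses are 3D D1 C3.
Read back as little-endian, the first byte is least significant, giving 0xC3D13D.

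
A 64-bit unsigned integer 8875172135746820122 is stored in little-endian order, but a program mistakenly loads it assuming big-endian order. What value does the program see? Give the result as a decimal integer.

1898446356107897467

8875172135746820122 in 64-bit hexadecimal is 0x7B2AF208E7A2581A.
Stored little-endian, the bytes at ascending addresses are 1A 58 A2 E7 08 F2 2A 7B.
Read back as big-endian, the last byte is least significant, giving 0x1A58A2E708F22A7B.
0x1A58A2E708F22A7B = 1898446356107897467.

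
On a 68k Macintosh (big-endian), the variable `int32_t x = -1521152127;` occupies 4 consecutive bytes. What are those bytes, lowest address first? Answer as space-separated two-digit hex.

A5 55 0F 81

Two's complement of -1521152127 in 32 bits: 1521152127 = 0x5AAAF07F; invert → 0xA5550F80; add 1 → 0xA5550F81.
Split into bytes (most-significant first): A5 55 0F 81.
In big-endian order the high byte comes first in memory.
So the memory order matches the most-significant-first order: A5 55 0F 81.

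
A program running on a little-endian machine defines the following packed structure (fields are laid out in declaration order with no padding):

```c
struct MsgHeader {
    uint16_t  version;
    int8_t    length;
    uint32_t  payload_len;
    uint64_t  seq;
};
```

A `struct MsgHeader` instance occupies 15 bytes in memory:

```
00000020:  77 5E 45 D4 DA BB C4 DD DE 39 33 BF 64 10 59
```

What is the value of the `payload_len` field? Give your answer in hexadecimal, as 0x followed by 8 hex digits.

0xC4BBDAD4

`payload_len` follows `version` (2 B), `length` (1 B), so it starts at offset 2 + 1 = 3 and occupies 4 bytes.
Bytes at offsets 3..6: D4 DA BB C4.
Little-endian: lowest address holds the least-significant byte.
Reassemble most-significant byte first: C4 BB DA D4 → 0xC4BBDAD4.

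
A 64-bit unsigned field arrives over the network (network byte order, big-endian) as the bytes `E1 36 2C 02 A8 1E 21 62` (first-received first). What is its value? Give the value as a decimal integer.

16228206697198264674

In big-endian order the high byte comes first in memory.
The bytes are already most-significant first: 0xE1362C02A81E2162.
0xE1362C02A81E2162 = 16228206697198264674.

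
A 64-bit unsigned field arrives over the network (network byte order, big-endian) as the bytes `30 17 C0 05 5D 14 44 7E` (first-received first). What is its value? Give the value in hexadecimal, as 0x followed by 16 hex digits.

0x3017C0055D14447E

Big-endian stores the most-significant byte at the lowest address.
The bytes are already most-significant first: 0x3017C0055D14447E.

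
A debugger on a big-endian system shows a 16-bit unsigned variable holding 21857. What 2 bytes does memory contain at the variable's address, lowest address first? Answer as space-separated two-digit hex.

55 61

21857 in hexadecimal, padded to 16 bits, is 0x5561.
Split into bytes (most-significant first): 55 61.
Big-endian: lowest address holds the most-significant byte.
So the memory order matches the most-significant-first order: 55 61.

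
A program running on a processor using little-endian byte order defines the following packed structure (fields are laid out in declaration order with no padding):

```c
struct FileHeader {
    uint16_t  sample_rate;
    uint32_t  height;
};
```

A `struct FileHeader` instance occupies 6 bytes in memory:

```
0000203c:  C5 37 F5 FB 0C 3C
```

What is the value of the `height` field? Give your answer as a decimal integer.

1007483893

`height` follows `sample_rate` (2 bytes), so it starts at byte offset 2 and occupies 4 bytes.
Bytes at offsets 2..5: F5 FB 0C 3C.
Little-endian stores the least-significant byte at the lowest address.
Reassemble most-significant byte first: 3C 0C FB F5 → 0x3C0CFBF5.
0x3C0CFBF5 = 1007483893.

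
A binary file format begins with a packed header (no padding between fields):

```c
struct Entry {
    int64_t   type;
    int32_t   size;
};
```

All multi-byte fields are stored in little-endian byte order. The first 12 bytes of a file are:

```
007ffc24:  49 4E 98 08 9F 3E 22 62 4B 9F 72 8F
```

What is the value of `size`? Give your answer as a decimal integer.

`size` follows `type` (8 bytes), so it starts at byte offset 8 and occupies 4 bytes.
Bytes at offsets 8..11: 4B 9F 72 8F.
Little-endian stores the least-significant byte at the lowest address.
Reassemble most-significant byte first: 8F 72 9F 4B → 0x8F729F4B.
Top bit is set, so as a signed 32-bit value this is 0x8F729F4B − 2^32 = -1888313525.

-1888313525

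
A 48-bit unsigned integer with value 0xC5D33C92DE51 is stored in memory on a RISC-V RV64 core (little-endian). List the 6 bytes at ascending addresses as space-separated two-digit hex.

51 DE 92 3C D3 C5

Split into bytes (most-significant first): C5 D3 3C 92 DE 51.
Little-endian: lowest address holds the least-significant byte.
So at ascending addresses the bytes are 51 DE 92 3C D3 C5.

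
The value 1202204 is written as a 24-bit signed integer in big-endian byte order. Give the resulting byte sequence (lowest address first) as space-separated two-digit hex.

12 58 1C

1202204 in hexadecimal, padded to 24 bits, is 0x12581C.
Split into bytes (most-significant first): 12 58 1C.
Big-endian: lowest address holds the most-significant byte.
So the memory order matches the most-significant-first order: 12 58 1C.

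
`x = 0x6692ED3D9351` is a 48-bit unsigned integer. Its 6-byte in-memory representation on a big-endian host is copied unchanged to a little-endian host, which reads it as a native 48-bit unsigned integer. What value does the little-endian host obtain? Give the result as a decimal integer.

Stored big-endian, the bytes at ascending addresses are 66 92 ED 3D 93 51.
Read back as little-endian, the first byte is least significant, giving 0x51933DED9266.
0x51933DED9266 = 89692841022054.

89692841022054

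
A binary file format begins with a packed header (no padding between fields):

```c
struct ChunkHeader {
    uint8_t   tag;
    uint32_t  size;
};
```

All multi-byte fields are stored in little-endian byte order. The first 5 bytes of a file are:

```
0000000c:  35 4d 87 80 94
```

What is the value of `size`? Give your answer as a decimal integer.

`size` follows `tag` (1 byte), so it starts at byte offset 1 and occupies 4 bytes.
Bytes at offsets 1..4: 4D 87 80 94.
Little-endian: lowest address holds the least-significant byte.
Reassemble most-significant byte first: 94 80 87 4D → 0x9480874D.
0x9480874D = 2491451213.

2491451213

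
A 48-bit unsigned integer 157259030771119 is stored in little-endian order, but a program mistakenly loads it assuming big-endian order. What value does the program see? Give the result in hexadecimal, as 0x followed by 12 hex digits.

0xAFB5AAB8068F

157259030771119 in 48-bit hexadecimal is 0x8F06B8AAB5AF.
Stored little-endian, the bytes at ascending addresses are AF B5 AA B8 06 8F.
Read back as big-endian, the last byte is least significant, giving 0xAFB5AAB8068F.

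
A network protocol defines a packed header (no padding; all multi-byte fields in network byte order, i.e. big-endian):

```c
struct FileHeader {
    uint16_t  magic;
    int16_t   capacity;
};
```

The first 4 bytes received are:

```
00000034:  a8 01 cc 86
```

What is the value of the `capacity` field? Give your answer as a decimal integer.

`capacity` follows `magic` (2 bytes), so it starts at byte offset 2 and occupies 2 bytes.
Bytes at offsets 2..3: CC 86.
In big-endian order the high byte comes first in memory.
The bytes are already most-significant first: 0xCC86.
Top bit is set, so as a signed 16-bit value this is 0xCC86 − 2^16 = -13178.

-13178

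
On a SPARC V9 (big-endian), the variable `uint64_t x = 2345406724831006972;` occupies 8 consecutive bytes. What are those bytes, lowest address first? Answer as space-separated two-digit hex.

20 8C 8E FD 5F 5D 50 FC

2345406724831006972 in hexadecimal, padded to 64 bits, is 0x208C8EFD5F5D50FC.
Split into bytes (most-significant first): 20 8C 8E FD 5F 5D 50 FC.
In big-endian order the high byte comes first in memory.
So the memory order matches the most-significant-first order: 20 8C 8E FD 5F 5D 50 FC.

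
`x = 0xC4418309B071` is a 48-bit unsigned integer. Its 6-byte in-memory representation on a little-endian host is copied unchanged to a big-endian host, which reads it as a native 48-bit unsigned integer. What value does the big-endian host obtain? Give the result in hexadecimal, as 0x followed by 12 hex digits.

0x71B0098341C4

Stored little-endian, the bytes at ascending addresses are 71 B0 09 83 41 C4.
Read back as big-endian, the last byte is least significant, giving 0x71B0098341C4.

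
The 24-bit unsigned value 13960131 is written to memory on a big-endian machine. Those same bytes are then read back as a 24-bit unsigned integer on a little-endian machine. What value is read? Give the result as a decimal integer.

13960131 in 24-bit hexadecimal is 0xD503C3.
Stored big-endian, the bytes at ascending addresses are D5 03 C3.
Read back as little-endian, the first byte is least significant, giving 0xC303D5.
0xC303D5 = 12780501.

12780501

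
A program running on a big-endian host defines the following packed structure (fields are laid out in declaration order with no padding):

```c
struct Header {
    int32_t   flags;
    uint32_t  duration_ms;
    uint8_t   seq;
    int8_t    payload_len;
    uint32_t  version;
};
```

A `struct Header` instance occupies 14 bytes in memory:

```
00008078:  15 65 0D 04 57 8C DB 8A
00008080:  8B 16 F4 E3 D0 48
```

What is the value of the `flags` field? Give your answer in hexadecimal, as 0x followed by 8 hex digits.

0x15650D04

`flags` is the first field, at byte offset 0, occupying 4 bytes.
Bytes at offsets 0..3: 15 65 0D 04.
In big-endian order the high byte comes first in memory.
The bytes are already most-significant first: 0x15650D04.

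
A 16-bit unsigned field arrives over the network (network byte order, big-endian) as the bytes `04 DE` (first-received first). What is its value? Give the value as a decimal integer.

Big-endian stores the most-significant byte at the lowest address.
The bytes are already most-significant first: 0x04DE.
0x04DE = 1246.

1246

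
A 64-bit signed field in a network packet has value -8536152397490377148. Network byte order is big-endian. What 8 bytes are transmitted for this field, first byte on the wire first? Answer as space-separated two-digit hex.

89 89 7E 9E F6 FC AE 44

Two's complement of -8536152397490377148 in 64 bits: 8536152397490377148 = 0x76768161090351BC; invert → 0x89897E9EF6FCAE43; add 1 → 0x89897E9EF6FCAE44.
Split into bytes (most-significant first): 89 89 7E 9E F6 FC AE 44.
In big-endian order the high byte comes first in memory.
So the memory order matches the most-significant-first order: 89 89 7E 9E F6 FC AE 44.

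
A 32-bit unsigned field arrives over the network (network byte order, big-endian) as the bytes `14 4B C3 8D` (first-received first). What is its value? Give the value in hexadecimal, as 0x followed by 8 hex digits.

In big-endian order the high byte comes first in memory.
The bytes are already most-significant first: 0x144BC38D.

0x144BC38D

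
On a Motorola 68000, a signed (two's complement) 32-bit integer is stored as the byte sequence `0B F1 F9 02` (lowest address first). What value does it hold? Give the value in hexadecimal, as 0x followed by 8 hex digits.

Big-endian stores the most-significant byte at the lowest address.
The bytes are already most-significant first: 0x0BF1F902.

0x0BF1F902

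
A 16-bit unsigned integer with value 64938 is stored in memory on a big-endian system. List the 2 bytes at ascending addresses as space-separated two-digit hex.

FD AA

64938 in hexadecimal, padded to 16 bits, is 0xFDAA.
Split into bytes (most-significant first): FD AA.
Big-endian stores the most-significant byte at the lowest address.
So the memory order matches the most-significant-first order: FD AA.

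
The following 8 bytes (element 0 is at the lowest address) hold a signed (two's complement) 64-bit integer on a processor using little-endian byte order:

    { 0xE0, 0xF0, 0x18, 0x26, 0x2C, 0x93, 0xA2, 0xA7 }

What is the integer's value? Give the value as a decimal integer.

Little-endian stores the least-significant byte at the lowest address.
Reassemble most-significant byte first: A7 A2 93 2C 26 18 F0 E0 → 0xA7A2932C2618F0E0.
Top bit is set, so as a signed 64-bit value this is 0xA7A2932C2618F0E0 − 2^64 = -6367365105321447200.

-6367365105321447200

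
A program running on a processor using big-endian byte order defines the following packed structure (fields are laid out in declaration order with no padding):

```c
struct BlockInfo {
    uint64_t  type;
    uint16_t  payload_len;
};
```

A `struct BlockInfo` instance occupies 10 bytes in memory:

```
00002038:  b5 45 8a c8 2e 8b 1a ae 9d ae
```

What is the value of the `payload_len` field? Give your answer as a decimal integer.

`payload_len` follows `type` (8 bytes), so it starts at byte offset 8 and occupies 2 bytes.
Bytes at offsets 8..9: 9D AE.
Big-endian stores the most-significant byte at the lowest address.
The bytes are already most-significant first: 0x9DAE.
0x9DAE = 40366.

40366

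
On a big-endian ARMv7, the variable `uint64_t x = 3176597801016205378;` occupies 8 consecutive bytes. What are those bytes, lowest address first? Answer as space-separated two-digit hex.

2C 15 8A DE A3 DB A0 42

3176597801016205378 in hexadecimal, padded to 64 bits, is 0x2C158ADEA3DBA042.
Split into bytes (most-significant first): 2C 15 8A DE A3 DB A0 42.
Big-endian: lowest address holds the most-significant byte.
So the memory order matches the most-significant-first order: 2C 15 8A DE A3 DB A0 42.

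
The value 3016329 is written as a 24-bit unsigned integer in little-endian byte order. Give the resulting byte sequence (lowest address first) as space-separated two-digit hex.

3016329 in hexadecimal, padded to 24 bits, is 0x2E0689.
Split into bytes (most-significant first): 2E 06 89.
Little-endian stores the least-significant byte at the lowest address.
So at ascending addresses the bytes are 89 06 2E.

89 06 2E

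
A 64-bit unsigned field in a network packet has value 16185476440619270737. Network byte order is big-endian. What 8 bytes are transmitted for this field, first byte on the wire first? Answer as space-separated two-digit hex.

E0 9E 5D 11 83 90 C2 51

16185476440619270737 in hexadecimal, padded to 64 bits, is 0xE09E5D118390C251.
Split into bytes (most-significant first): E0 9E 5D 11 83 90 C2 51.
In big-endian order the high byte comes first in memory.
So the memory order matches the most-significant-first order: E0 9E 5D 11 83 90 C2 51.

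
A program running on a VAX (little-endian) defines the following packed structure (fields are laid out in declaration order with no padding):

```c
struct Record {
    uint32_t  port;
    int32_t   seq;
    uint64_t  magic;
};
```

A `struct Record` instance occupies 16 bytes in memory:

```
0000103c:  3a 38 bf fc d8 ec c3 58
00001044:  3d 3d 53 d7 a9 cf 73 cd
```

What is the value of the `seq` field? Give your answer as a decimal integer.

1489235160

`seq` follows `port` (4 bytes), so it starts at byte offset 4 and occupies 4 bytes.
Bytes at offsets 4..7: D8 EC C3 58.
Little-endian: lowest address holds the least-significant byte.
Reassemble most-significant byte first: 58 C3 EC D8 → 0x58C3ECD8.
0x58C3ECD8 = 1489235160.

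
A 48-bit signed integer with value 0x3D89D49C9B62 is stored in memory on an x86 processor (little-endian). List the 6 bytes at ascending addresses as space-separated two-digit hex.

Split into bytes (most-significant first): 3D 89 D4 9C 9B 62.
Little-endian stores the least-significant byte at the lowest address.
So at ascending addresses the bytes are 62 9B 9C D4 89 3D.

62 9B 9C D4 89 3D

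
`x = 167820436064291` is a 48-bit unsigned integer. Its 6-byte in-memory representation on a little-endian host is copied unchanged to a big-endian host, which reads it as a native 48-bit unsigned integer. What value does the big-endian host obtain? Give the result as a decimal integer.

38794203865496

167820436064291 in 48-bit hexadecimal is 0x98A1BD7A4823.
Stored little-endian, the bytes at ascending addresses are 23 48 7A BD A1 98.
Read back as big-endian, the last byte is least significant, giving 0x23487ABDA198.
0x23487ABDA198 = 38794203865496.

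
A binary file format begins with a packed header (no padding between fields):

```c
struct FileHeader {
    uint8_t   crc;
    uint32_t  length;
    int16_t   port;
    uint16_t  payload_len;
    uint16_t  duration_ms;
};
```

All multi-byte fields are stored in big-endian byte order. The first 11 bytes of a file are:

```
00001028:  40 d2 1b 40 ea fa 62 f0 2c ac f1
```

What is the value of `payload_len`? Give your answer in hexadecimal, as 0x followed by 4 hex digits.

0xF02C

`payload_len` follows `crc` (1 B), `length` (4 B), `port` (2 B), so it starts at offset 1 + 4 + 2 = 7 and occupies 2 bytes.
Bytes at offsets 7..8: F0 2C.
Big-endian: lowest address holds the most-significant byte.
The bytes are already most-significant first: 0xF02C.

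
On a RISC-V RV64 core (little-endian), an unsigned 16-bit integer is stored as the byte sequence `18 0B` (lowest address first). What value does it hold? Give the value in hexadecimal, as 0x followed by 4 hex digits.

Little-endian: lowest address holds the least-significant byte.
Reassemble most-significant byte first: 0B 18 → 0x0B18.

0x0B18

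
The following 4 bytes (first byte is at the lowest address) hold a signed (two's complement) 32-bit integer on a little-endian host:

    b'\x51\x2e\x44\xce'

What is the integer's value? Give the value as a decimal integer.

Little-endian: lowest address holds the least-significant byte.
Reassemble most-significant byte first: CE 44 2E 51 → 0xCE442E51.
Top bit is set, so as a signed 32-bit value this is 0xCE442E51 − 2^32 = -834392495.

-834392495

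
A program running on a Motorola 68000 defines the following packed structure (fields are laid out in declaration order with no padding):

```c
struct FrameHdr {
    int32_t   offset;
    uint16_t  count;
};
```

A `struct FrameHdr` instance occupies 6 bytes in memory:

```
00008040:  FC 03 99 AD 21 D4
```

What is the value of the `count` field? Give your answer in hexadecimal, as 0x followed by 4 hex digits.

0x21D4

`count` follows `offset` (4 bytes), so it starts at byte offset 4 and occupies 2 bytes.
Bytes at offsets 4..5: 21 D4.
Big-endian stores the most-significant byte at the lowest address.
The bytes are already most-significant first: 0x21D4.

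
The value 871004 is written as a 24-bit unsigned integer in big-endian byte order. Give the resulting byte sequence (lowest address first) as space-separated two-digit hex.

871004 in hexadecimal, padded to 24 bits, is 0x0D4A5C.
Split into bytes (most-significant first): 0D 4A 5C.
Big-endian: lowest address holds the most-significant byte.
So the memory order matches the most-significant-first order: 0D 4A 5C.

0D 4A 5C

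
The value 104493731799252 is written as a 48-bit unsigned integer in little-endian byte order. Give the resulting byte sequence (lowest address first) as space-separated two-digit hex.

D4 E0 C3 57 09 5F

104493731799252 in hexadecimal, padded to 48 bits, is 0x5F0957C3E0D4.
Split into bytes (most-significant first): 5F 09 57 C3 E0 D4.
Little-endian stores the least-significant byte at the lowest address.
So at ascending addresses the bytes are D4 E0 C3 57 09 5F.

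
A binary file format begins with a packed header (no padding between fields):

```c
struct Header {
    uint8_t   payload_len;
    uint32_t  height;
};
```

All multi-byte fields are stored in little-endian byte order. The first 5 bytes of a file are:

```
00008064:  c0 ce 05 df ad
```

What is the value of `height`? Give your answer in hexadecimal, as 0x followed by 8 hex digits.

`height` follows `payload_len` (1 byte), so it starts at byte offset 1 and occupies 4 bytes.
Bytes at offsets 1..4: CE 05 DF AD.
Little-endian stores the least-significant byte at the lowest address.
Reassemble most-significant byte first: AD DF 05 CE → 0xADDF05CE.

0xADDF05CE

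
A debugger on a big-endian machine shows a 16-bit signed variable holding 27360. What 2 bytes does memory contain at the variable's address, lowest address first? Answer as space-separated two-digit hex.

6A E0

27360 in hexadecimal, padded to 16 bits, is 0x6AE0.
Split into bytes (most-significant first): 6A E0.
Big-endian: lowest address holds the most-significant byte.
So the memory order matches the most-significant-first order: 6A E0.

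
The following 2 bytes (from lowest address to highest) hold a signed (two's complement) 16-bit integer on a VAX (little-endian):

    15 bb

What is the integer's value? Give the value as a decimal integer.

Little-endian: lowest address holds the least-significant byte.
Reassemble most-significant byte first: BB 15 → 0xBB15.
Top bit is set, so as a signed 16-bit value this is 0xBB15 − 2^16 = -17643.

-17643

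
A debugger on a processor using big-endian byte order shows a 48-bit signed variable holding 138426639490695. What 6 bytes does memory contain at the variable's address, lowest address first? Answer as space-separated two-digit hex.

7D E5 F6 AC 9E 87

138426639490695 in hexadecimal, padded to 48 bits, is 0x7DE5F6AC9E87.
Split into bytes (most-significant first): 7D E5 F6 AC 9E 87.
Big-endian: lowest address holds the most-significant byte.
So the memory order matches the most-significant-first order: 7D E5 F6 AC 9E 87.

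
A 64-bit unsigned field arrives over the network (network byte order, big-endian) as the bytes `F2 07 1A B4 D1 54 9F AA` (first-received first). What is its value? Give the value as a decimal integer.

17439937445923954602

Big-endian: lowest address holds the most-significant byte.
The bytes are already most-significant first: 0xF2071AB4D1549FAA.
0xF2071AB4D1549FAA = 17439937445923954602.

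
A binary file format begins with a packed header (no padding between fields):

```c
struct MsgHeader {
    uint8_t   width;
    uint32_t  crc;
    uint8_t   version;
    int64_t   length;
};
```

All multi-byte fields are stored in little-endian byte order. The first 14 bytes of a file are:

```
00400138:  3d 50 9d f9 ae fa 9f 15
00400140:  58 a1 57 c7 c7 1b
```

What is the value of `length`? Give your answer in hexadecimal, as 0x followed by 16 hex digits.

0x1BC7C757A158159F

`length` follows `width` (1 B), `crc` (4 B), `version` (1 B), so it starts at offset 1 + 4 + 1 = 6 and occupies 8 bytes.
Bytes at offsets 6..13: 9F 15 58 A1 57 C7 C7 1B.
In little-endian order the low byte comes first in memory.
Reassemble most-significant byte first: 1B C7 C7 57 A1 58 15 9F → 0x1BC7C757A158159F.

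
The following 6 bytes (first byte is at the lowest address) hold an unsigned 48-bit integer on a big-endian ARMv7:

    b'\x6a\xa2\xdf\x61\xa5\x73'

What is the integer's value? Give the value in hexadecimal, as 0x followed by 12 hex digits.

0x6AA2DF61A573

In big-endian order the high byte comes first in memory.
The bytes are already most-significant first: 0x6AA2DF61A573.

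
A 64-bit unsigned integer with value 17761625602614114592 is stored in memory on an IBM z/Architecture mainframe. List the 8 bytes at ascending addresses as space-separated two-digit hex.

F6 7D F8 61 65 4C 39 20

17761625602614114592 in hexadecimal, padded to 64 bits, is 0xF67DF861654C3920.
Split into bytes (most-significant first): F6 7D F8 61 65 4C 39 20.
Big-endian stores the most-significant byte at the lowest address.
So the memory order matches the most-significant-first order: F6 7D F8 61 65 4C 39 20.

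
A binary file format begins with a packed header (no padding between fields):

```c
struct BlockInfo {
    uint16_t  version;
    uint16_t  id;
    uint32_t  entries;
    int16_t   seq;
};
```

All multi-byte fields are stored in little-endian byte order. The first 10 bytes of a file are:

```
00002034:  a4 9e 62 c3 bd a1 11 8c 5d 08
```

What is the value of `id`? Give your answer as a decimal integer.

50018

`id` follows `version` (2 bytes), so it starts at byte offset 2 and occupies 2 bytes.
Bytes at offsets 2..3: 62 C3.
Little-endian: lowest address holds the least-significant byte.
Reassemble most-significant byte first: C3 62 → 0xC362.
0xC362 = 50018.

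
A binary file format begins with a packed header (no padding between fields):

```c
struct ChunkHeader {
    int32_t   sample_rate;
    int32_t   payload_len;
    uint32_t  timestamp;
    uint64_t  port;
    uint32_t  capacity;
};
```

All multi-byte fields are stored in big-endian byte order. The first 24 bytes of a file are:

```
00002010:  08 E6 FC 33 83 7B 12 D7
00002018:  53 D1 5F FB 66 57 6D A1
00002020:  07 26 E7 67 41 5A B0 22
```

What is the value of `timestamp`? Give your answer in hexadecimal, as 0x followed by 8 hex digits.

`timestamp` follows `sample_rate` (4 B), `payload_len` (4 B), so it starts at offset 4 + 4 = 8 and occupies 4 bytes.
Bytes at offsets 8..11: 53 D1 5F FB.
In big-endian order the high byte comes first in memory.
The bytes are already most-significant first: 0x53D15FFB.

0x53D15FFB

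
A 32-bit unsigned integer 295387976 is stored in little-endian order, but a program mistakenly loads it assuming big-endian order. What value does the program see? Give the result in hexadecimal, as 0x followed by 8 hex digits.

295387976 in 32-bit hexadecimal is 0x119B4348.
Stored little-endian, the bytes at ascending addresses are 48 43 9B 11.
Read back as big-endian, the last byte is least significant, giving 0x48439B11.

0x48439B11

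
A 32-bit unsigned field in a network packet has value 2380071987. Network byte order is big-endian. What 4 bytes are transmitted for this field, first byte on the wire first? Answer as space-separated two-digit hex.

8D DD 04 33

2380071987 in hexadecimal, padded to 32 bits, is 0x8DDD0433.
Split into bytes (most-significant first): 8D DD 04 33.
In big-endian order the high byte comes first in memory.
So the memory order matches the most-significant-first order: 8D DD 04 33.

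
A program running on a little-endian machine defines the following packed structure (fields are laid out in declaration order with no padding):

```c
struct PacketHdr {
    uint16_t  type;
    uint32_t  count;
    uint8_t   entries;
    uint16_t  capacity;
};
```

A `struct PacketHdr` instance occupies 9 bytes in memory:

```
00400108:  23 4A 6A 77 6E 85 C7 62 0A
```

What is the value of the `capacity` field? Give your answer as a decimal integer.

`capacity` follows `type` (2 B), `count` (4 B), `entries` (1 B), so it starts at offset 2 + 4 + 1 = 7 and occupies 2 bytes.
Bytes at offsets 7..8: 62 0A.
Little-endian: lowest address holds the least-significant byte.
Reassemble most-significant byte first: 0A 62 → 0x0A62.
0x0A62 = 2658.

2658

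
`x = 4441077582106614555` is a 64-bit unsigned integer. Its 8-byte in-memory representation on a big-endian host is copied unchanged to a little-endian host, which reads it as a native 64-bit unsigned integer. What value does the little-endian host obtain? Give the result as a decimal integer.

4441077582106614555 in 64-bit hexadecimal is 0x3DA1E087F56A5B1B.
Stored big-endian, the bytes at ascending addresses are 3D A1 E0 87 F5 6A 5B 1B.
Read back as little-endian, the first byte is least significant, giving 0x1B5B6AF587E0A13D.
0x1B5B6AF587E0A13D = 1971286864683901245.

1971286864683901245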